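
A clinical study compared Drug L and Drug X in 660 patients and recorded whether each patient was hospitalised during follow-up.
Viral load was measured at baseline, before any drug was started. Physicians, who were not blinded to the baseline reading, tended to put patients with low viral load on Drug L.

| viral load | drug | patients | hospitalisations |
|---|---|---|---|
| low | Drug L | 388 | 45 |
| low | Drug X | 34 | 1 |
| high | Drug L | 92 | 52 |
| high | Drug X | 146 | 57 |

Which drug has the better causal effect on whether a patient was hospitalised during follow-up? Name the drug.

Drug X

The stratified and pooled comparisons disagree (Drug X wins within each viral load; Drug L wins overall), so the answer turns on the causal role of viral load.
Viral load is set before the drug has any effect — it is not caused by the drug — and it independently drives the outcome. That makes it a confounder, so the causal comparison is within viral load levels.
Within each level — low: 11.6% vs 2.9%; high: 56.5% vs 39.0% — Drug X is lower every time.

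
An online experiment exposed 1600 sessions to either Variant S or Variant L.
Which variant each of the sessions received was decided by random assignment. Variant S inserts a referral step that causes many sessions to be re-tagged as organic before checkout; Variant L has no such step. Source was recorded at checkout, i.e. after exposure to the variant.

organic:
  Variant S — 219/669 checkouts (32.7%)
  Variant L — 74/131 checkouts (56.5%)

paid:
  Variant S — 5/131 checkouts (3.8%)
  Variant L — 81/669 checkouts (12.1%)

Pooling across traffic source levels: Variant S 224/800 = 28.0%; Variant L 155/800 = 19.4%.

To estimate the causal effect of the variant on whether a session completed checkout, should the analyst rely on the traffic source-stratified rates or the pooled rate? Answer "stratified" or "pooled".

The traffic source-specific comparison favours Variant L throughout, but the pooled figures favour Variant S. The question is whether to condition on traffic source.
Because the variant influences traffic source, traffic source is a post-treatment mediator, not a confounder. Stratifying on it would bias the estimate; the causal effect is the crude pooled difference.
Pooled: Variant S 28.0% vs Variant L 19.4%; Variant S is higher overall.

pooled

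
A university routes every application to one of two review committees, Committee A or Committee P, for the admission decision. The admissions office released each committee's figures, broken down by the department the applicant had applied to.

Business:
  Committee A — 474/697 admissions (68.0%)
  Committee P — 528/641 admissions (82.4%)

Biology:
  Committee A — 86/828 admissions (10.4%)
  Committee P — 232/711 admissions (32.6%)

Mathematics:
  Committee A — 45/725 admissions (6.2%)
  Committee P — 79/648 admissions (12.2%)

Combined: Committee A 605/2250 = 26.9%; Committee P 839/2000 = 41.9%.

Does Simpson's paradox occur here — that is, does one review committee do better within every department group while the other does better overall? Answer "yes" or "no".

Within each department level (Business 68.0% vs 82.4%; Biology 10.4% vs 32.6%; Mathematics 6.2% vs 12.2%), Committee P has the higher rate every time. Pooled: 26.9% vs 41.9% — Committee P has the higher rate overall. They agree.

no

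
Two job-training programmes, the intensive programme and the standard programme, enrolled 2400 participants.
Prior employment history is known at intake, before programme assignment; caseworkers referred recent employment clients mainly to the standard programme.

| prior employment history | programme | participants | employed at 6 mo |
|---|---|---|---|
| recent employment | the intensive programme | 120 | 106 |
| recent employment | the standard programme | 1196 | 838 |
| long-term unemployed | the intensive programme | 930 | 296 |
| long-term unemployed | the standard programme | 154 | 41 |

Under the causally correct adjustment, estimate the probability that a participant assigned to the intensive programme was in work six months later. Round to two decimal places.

Here prior employment history is a common cause — it drives both which programme a case falls under and the outcome. The crude comparison mixes populations; the stratum-specific rates are the causally relevant ones.
Standardising the intensive programme to the population prior employment history mix: 0.548·106/120 + 0.452·296/930 = 0.628.

0.63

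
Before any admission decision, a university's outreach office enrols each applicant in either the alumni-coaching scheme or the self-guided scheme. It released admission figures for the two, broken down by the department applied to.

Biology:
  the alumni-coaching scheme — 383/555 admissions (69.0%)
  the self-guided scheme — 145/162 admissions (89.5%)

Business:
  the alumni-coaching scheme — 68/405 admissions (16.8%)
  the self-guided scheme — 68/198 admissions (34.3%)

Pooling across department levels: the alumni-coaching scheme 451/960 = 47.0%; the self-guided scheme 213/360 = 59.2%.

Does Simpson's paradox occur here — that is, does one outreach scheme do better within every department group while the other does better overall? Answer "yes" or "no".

no

Within each department level (Biology 69.0% vs 89.5%; Business 16.8% vs 34.3%), the self-guided scheme has the higher rate every time. Pooled: 47.0% vs 59.2% — the self-guided scheme has the higher rate overall. They agree.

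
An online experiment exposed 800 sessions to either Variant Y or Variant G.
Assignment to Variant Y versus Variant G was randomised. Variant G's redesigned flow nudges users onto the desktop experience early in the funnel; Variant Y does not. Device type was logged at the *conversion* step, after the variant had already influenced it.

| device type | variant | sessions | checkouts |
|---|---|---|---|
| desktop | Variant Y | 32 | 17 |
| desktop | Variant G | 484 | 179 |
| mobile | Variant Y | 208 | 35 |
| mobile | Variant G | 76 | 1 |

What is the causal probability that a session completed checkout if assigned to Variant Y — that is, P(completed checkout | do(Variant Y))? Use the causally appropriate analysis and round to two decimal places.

Because the variant influences device type, device type is a post-treatment mediator, not a confounder. Stratifying on it would bias the estimate; the causal effect is the crude pooled difference.
So P(outcome | do(Variant Y)) is just the pooled rate for Variant Y: 52/240 = 0.217.

0.22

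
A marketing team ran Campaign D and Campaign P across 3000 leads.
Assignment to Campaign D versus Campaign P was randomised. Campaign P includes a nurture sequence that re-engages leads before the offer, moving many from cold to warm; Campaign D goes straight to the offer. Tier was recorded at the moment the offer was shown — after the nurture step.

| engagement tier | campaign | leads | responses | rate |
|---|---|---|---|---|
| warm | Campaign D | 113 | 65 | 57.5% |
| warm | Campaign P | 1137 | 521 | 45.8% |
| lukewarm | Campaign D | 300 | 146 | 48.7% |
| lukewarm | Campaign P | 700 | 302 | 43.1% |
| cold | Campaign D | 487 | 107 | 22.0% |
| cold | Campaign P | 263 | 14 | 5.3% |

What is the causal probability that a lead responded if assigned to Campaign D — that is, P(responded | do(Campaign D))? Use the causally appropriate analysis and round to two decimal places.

0.35

Campaign D is higher inside every engagement tier stratum but Campaign P is higher in aggregate. Whether to stratify depends on how engagement tier relates to the campaign.
The distribution of engagement tier is itself part of what the campaign does — it is an intermediate outcome. Holding it fixed would remove that part of the effect; the total effect is the pooled difference.
So P(outcome | do(Campaign D)) is just the pooled rate for Campaign D: 318/900 = 0.353.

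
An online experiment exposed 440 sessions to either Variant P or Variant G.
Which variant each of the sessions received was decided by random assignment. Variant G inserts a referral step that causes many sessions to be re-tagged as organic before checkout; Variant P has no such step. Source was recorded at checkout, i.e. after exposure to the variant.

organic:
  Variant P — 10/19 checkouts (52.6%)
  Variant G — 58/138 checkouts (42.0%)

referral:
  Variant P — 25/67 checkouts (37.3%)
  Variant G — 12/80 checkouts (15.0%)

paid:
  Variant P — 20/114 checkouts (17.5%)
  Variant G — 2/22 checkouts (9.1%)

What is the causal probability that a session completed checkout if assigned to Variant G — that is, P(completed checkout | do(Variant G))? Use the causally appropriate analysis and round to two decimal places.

Variant P is higher inside every traffic source stratum but Variant G is higher in aggregate. Whether to stratify depends on how traffic source relates to the variant.
Because the variant influences traffic source, traffic source is a post-treatment mediator, not a confounder. Stratifying on it would bias the estimate; the causal effect is the crude pooled difference.
So P(outcome | do(Variant G)) is just the pooled rate for Variant G: 72/240 = 0.300.

0.30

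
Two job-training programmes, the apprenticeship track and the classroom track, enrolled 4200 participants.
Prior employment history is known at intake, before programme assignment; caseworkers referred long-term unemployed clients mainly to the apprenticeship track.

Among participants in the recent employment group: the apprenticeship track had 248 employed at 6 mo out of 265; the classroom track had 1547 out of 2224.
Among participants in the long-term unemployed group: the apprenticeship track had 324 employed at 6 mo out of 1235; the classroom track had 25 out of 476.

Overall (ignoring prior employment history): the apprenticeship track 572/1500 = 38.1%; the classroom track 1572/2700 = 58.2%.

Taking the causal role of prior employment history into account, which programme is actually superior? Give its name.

Since prior employment history is a pre-existing factor (not a product of the programme) and it affects the outcome on its own, it is a confounder. The stratified rates, not the pooled rate, identify the causal effect.
Within each level — recent employment: 93.6% vs 69.6%; long-term unemployed: 26.2% vs 5.3% — the apprenticeship track is higher every time.

the apprenticeship track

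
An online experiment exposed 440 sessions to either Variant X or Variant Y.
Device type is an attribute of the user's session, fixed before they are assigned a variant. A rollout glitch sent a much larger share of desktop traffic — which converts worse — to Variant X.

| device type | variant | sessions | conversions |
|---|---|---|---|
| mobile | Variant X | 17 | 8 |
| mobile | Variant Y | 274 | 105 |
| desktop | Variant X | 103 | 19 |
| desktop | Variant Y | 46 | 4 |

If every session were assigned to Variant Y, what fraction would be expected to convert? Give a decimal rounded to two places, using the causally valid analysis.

The device type-specific comparison favours Variant X throughout, but the pooled figures favour Variant Y. The question is whether to condition on device type.
Nothing the variant does changes device type; the imbalance is an allocation artefact. With device type also predicting the outcome, the pooled figure is confounded, and the within-stratum comparison is the causal one.
Standardising Variant Y to the population device type mix: 0.661·105/274 + 0.339·4/46 = 0.283.

0.28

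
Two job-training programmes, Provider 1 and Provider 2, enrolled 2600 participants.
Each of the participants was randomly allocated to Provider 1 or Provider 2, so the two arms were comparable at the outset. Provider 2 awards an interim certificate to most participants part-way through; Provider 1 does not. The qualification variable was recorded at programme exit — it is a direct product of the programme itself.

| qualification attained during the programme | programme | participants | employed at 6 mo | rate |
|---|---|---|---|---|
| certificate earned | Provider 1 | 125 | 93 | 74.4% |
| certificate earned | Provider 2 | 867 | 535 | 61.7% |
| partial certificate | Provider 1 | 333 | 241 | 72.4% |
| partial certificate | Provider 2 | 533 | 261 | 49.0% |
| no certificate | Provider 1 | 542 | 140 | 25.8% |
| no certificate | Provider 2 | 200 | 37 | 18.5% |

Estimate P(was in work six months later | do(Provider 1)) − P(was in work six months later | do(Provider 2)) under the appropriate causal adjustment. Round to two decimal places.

Stratifying would compare programmes among participants the programmes themselves sorted into qualification attained during the programme groups — a form of selection on an intermediate. The unconditioned pooled rates give the total causal effect.
The causal difference is the pooled difference: 0.474 − 0.521 = -0.047.

-0.05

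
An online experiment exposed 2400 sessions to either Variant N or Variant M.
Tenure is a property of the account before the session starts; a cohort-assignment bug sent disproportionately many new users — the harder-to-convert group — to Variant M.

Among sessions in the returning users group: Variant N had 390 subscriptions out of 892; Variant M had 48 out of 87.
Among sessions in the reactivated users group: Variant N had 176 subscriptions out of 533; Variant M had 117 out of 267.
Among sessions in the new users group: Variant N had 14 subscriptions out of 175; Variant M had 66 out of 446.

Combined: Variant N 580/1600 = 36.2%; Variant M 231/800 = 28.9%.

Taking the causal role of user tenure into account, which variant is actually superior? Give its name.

Variant M

Here user tenure is a common cause — it drives both which variant a case falls under and the outcome. The crude comparison mixes populations; the stratum-specific rates are the causally relevant ones.
Within each level — returning users: 43.7% vs 55.2%; reactivated users: 33.0% vs 43.8%; new users: 8.0% vs 14.8% — Variant M is higher every time.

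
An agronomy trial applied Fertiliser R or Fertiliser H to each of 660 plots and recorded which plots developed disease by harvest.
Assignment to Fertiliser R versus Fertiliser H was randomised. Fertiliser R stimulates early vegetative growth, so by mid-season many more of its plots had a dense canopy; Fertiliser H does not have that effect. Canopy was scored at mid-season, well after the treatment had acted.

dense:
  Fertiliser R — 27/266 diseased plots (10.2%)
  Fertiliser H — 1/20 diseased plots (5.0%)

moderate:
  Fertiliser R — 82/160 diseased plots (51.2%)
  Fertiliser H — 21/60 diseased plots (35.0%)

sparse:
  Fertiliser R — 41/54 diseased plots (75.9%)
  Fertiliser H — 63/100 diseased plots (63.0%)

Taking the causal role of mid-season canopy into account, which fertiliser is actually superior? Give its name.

Fertiliser R

Mid-season canopy here is a post-treatment variable shaped by the fertiliser; conditioning on it would introduce bias rather than remove it. The overall comparison is the causal one.
Pooled: Fertiliser R 31.2% vs Fertiliser H 47.2%; Fertiliser R is lower overall.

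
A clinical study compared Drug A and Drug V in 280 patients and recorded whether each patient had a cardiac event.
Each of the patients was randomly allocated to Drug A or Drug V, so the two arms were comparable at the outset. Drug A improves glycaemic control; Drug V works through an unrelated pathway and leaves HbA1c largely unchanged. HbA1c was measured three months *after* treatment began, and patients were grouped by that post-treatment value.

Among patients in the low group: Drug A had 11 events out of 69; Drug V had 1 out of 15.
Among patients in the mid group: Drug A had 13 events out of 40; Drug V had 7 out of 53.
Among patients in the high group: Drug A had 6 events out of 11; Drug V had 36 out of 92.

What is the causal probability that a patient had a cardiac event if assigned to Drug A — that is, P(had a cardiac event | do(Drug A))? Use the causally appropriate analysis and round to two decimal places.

0.25

HbA1c here is a post-treatment variable shaped by the drug; conditioning on it would introduce bias rather than remove it. The overall comparison is the causal one.
So P(outcome | do(Drug A)) is just the pooled rate for Drug A: 30/120 = 0.250.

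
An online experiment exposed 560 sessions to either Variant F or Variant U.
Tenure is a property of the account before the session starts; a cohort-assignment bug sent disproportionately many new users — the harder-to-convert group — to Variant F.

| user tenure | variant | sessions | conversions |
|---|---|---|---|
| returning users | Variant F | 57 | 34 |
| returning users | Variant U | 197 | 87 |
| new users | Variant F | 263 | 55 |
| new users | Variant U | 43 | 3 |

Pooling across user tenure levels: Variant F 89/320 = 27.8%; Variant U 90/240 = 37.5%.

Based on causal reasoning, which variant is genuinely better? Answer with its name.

Variant F

Variant F is higher inside every user tenure stratum but Variant U is higher in aggregate. Whether to stratify depends on how user tenure relates to the variant.
User tenure satisfies the back-door criterion: it is not a descendant of the variant, and it blocks the spurious path from variant to outcome. Adjusting for it (i.e., using the within-user tenure rates) gives the causal effect.
Within each level — returning users: 59.6% vs 44.2%; new users: 20.9% vs 7.0% — Variant F is higher every time.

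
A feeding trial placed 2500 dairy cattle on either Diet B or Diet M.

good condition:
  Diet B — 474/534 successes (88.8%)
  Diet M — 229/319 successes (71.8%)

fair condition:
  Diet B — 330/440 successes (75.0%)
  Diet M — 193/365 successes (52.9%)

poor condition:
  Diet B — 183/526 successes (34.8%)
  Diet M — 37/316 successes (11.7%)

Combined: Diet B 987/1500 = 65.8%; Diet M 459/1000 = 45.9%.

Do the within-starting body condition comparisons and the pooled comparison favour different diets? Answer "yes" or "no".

no

Within each starting body condition level (good condition 88.8% vs 71.8%; fair condition 75.0% vs 52.9%; poor condition 34.8% vs 11.7%), Diet B has the higher rate every time. Pooled: 65.8% vs 45.9% — Diet B has the higher rate overall. They agree.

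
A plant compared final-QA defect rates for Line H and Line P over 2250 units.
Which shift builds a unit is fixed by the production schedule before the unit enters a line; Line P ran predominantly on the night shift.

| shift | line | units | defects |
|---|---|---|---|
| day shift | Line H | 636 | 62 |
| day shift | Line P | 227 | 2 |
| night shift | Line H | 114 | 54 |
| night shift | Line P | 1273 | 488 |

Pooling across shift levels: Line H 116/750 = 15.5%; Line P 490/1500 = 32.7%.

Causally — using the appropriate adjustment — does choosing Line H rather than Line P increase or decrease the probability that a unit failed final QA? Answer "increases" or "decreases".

Within every shift level Line P has the lower rate, yet pooled Line H does — Simpson's reversal.
Since shift is a pre-existing factor (not a product of the line) and it affects the outcome on its own, it is a confounder. The stratified rates, not the pooled rate, identify the causal effect.
Within each level — day shift: 9.7% vs 0.9%; night shift: 47.4% vs 38.3% — Line P is lower every time.

increases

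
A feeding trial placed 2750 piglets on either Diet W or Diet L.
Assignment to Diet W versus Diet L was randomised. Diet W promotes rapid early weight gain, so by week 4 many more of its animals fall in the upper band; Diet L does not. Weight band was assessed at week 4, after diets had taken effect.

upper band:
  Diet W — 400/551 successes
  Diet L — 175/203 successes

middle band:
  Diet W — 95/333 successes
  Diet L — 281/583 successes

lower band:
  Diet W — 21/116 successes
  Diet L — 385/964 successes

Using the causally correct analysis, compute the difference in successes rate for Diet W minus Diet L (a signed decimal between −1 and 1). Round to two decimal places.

+0.04

Week-4 weight band is downstream of the diet. One should not condition on a consequence of treatment, so the overall rates are the right comparison.
The causal difference is the pooled difference: 0.516 − 0.481 = +0.035.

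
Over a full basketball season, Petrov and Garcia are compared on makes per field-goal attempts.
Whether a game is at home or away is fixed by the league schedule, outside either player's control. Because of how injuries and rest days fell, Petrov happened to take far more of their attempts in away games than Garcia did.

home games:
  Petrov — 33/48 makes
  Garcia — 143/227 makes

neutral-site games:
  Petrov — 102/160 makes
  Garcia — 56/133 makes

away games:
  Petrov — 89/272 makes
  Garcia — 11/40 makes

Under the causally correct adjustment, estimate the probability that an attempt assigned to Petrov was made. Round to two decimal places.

Within every game venue level Petrov has the higher rate, yet pooled Garcia does — Simpson's reversal.
Game venue differs across players for reasons unrelated to any effect of the player itself, and it separately predicts the outcome — a classic confounder. We must compare within game venue levels.
Standardising Petrov to the population game venue mix: 0.312·33/48 + 0.333·102/160 + 0.355·89/272 = 0.543.

0.54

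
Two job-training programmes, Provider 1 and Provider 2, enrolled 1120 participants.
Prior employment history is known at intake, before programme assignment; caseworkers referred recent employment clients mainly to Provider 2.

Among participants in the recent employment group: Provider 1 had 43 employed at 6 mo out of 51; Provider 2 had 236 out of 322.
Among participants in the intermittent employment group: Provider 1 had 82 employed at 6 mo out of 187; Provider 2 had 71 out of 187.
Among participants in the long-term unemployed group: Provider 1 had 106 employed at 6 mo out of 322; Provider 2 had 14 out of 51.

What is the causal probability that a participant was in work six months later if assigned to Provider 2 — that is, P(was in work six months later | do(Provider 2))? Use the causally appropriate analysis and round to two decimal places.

0.46

Nothing the programme does changes prior employment history; the imbalance is an allocation artefact. With prior employment history also predicting the outcome, the pooled figure is confounded, and the within-stratum comparison is the causal one.
Standardising Provider 2 to the population prior employment history mix: 0.333·236/322 + 0.334·71/187 + 0.333·14/51 = 0.462.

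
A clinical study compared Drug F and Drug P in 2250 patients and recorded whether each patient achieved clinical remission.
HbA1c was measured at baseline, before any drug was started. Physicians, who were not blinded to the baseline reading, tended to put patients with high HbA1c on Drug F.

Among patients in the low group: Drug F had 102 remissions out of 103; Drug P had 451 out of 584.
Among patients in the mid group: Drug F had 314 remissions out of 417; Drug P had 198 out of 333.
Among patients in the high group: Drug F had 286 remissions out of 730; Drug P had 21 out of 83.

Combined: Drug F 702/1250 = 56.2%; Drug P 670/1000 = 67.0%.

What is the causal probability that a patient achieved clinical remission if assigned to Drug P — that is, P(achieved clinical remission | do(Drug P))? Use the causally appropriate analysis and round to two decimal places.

0.53

The HbA1c-specific comparison favours Drug F throughout, but the pooled figures favour Drug P. The question is whether to condition on HbA1c.
HbA1c differs across drugs for reasons unrelated to any effect of the drug itself, and it separately predicts the outcome — a classic confounder. We must compare within HbA1c levels.
Standardising Drug P to the population HbA1c mix: 0.305·451/584 + 0.333·198/333 + 0.361·21/83 = 0.525.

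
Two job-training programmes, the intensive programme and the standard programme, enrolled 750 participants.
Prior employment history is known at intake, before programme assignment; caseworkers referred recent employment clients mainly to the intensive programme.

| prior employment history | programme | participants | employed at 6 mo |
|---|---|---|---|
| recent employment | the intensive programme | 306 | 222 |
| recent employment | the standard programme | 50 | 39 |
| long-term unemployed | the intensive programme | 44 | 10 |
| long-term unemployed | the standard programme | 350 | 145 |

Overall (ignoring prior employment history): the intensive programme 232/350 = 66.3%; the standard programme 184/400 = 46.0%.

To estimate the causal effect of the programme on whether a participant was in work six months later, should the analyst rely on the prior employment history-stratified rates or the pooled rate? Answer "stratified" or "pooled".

stratified

The prior employment history-specific comparison favours the standard programme throughout, but the pooled figures favour the intensive programme. The question is whether to condition on prior employment history.
Here prior employment history is a common cause — it drives both which programme a case falls under and the outcome. The crude comparison mixes populations; the stratum-specific rates are the causally relevant ones.
Within each level — recent employment: 72.5% vs 78.0%; long-term unemployed: 22.7% vs 41.4% — the standard programme is higher every time.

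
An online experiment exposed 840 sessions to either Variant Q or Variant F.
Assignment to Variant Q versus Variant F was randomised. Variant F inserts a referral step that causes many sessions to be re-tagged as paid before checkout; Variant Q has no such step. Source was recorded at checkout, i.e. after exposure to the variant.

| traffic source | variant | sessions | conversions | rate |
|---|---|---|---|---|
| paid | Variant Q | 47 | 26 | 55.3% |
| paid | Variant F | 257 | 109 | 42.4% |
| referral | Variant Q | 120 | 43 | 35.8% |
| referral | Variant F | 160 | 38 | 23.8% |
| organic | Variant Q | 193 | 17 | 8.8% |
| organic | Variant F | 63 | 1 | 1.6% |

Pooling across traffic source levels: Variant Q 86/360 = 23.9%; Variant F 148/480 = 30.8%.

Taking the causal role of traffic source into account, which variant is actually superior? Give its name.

Traffic source is recorded after the variant and is itself shifted by it — it sits on the causal path from variant to outcome. Conditioning on a mediator would strip out part of the effect we want; the pooled comparison gives the total causal effect.
Pooled: Variant Q 23.9% vs Variant F 30.8%; Variant F is higher overall.

Variant F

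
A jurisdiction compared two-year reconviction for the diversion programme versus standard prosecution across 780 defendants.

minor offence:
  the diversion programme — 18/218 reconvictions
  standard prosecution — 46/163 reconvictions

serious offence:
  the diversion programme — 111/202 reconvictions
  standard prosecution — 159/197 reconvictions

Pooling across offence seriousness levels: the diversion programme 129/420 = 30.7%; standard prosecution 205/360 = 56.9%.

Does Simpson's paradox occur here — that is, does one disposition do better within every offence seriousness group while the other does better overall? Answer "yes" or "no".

Within each offence seriousness level (minor offence 8.3% vs 28.2%; serious offence 55.0% vs 80.7%), the diversion programme has the lower rate every time. Pooled: 30.7% vs 56.9% — the diversion programme has the lower rate overall. They agree.

no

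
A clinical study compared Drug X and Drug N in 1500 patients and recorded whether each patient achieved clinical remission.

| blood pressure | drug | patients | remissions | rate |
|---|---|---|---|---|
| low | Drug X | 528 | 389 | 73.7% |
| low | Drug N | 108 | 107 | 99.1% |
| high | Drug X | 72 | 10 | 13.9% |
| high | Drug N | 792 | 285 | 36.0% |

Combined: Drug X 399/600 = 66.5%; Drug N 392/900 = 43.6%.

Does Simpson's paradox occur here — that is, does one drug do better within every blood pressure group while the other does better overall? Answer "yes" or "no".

yes

Within each blood pressure level (low 73.7% vs 99.1%; high 13.9% vs 36.0%), Drug N has the higher rate every time. Pooled: 66.5% vs 43.6% — Drug X has the higher rate overall. The two comparisons disagree.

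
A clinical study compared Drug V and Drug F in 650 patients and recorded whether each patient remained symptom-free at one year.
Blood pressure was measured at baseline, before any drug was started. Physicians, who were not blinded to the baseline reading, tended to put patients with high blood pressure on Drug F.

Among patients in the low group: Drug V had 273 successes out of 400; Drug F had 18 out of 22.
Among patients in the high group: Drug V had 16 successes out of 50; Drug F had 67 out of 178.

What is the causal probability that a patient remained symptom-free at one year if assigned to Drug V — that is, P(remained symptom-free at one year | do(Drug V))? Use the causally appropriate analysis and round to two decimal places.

The imbalance in blood pressure arose from how patients were allocated, not from anything the drug did; and blood pressure independently affects the outcome. The pooled gap is confounded — condition on blood pressure.
Standardising Drug V to the population blood pressure mix: 0.649·273/400 + 0.351·16/50 = 0.555.

0.56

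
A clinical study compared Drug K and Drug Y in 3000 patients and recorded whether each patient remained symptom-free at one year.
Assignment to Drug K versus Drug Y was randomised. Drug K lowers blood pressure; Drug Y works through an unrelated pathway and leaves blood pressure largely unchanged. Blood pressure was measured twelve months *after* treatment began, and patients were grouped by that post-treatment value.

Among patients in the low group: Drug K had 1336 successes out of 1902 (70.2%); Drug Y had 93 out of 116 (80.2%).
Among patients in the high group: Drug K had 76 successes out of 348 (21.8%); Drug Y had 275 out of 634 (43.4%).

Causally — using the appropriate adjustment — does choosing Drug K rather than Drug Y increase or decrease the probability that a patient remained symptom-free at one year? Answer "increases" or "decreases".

increases

Blood pressure is downstream of the drug. One should not condition on a consequence of treatment, so the overall rates are the right comparison.
Pooled: Drug K 62.8% vs Drug Y 49.1%; Drug K is higher overall.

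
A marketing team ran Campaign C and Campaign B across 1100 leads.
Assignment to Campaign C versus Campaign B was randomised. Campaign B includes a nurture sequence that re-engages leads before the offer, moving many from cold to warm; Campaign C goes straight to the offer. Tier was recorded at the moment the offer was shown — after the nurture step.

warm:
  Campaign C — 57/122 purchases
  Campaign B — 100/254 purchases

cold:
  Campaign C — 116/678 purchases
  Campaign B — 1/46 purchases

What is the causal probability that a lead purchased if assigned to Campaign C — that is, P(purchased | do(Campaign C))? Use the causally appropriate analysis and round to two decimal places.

0.22

The distribution of engagement tier is itself part of what the campaign does — it is an intermediate outcome. Holding it fixed would remove that part of the effect; the total effect is the pooled difference.
So P(outcome | do(Campaign C)) is just the pooled rate for Campaign C: 173/800 = 0.216.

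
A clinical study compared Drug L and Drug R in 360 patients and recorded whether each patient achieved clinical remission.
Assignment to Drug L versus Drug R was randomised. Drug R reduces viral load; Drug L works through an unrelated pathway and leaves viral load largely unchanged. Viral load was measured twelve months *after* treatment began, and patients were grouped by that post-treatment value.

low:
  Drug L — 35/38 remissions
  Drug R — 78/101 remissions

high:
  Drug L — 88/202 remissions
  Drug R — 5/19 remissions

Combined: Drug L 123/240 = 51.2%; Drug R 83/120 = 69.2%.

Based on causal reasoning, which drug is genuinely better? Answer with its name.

The stratified and pooled comparisons disagree (Drug L wins within each viral load; Drug R wins overall), so the answer turns on the causal role of viral load.
Viral load is downstream of the drug. One should not condition on a consequence of treatment, so the overall rates are the right comparison.
Pooled: Drug L 51.2% vs Drug R 69.2%; Drug R is higher overall.

Drug R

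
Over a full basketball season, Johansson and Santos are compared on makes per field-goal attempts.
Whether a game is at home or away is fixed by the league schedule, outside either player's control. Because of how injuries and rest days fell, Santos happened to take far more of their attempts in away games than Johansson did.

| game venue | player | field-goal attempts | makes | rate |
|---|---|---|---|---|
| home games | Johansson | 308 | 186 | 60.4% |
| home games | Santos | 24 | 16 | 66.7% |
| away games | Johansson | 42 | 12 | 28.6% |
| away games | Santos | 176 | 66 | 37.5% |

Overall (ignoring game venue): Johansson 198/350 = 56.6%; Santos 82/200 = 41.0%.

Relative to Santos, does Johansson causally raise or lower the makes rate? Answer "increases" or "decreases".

Within every game venue level Santos has the higher rate, yet pooled Johansson does — Simpson's reversal.
Game venue satisfies the back-door criterion: it is not a descendant of the player, and it blocks the spurious path from player to outcome. Adjusting for it (i.e., using the within-game venue rates) gives the causal effect.
Within each level — home games: 60.4% vs 66.7%; away games: 28.6% vs 37.5% — Santos is higher every time.

decreases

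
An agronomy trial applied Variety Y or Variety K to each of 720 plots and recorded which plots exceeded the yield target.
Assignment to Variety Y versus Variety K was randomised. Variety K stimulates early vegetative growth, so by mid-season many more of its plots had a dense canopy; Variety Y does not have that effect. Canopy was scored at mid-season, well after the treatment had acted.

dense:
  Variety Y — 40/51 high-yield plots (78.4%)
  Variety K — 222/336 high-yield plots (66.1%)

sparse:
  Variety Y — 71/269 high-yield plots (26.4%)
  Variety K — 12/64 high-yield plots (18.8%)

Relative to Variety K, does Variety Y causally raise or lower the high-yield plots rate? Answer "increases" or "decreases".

The mid-season canopy-specific comparison favours Variety Y throughout, but the pooled figures favour Variety K. The question is whether to condition on mid-season canopy.
Mid-season canopy is recorded after the variety and is itself shifted by it — it sits on the causal path from variety to outcome. Conditioning on a mediator would strip out part of the effect we want; the pooled comparison gives the total causal effect.
Pooled: Variety Y 34.7% vs Variety K 58.5%; Variety K is higher overall.

decreases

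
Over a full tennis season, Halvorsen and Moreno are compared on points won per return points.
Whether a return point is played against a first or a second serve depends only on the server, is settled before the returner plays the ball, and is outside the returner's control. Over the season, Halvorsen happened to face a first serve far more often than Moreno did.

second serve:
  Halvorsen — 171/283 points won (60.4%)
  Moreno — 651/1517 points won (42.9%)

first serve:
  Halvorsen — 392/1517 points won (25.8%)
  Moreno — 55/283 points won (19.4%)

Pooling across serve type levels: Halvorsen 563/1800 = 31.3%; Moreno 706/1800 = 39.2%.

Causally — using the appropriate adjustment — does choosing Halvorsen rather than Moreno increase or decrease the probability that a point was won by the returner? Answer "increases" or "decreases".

increases

The serve type-specific comparison favours Halvorsen throughout, but the pooled figures favour Moreno. The question is whether to condition on serve type.
The imbalance in serve type arose from how return points were allocated, not from anything the player did; and serve type independently affects the outcome. The pooled gap is confounded — condition on serve type.
Within each level — second serve: 60.4% vs 42.9%; first serve: 25.8% vs 19.4% — Halvorsen is higher every time.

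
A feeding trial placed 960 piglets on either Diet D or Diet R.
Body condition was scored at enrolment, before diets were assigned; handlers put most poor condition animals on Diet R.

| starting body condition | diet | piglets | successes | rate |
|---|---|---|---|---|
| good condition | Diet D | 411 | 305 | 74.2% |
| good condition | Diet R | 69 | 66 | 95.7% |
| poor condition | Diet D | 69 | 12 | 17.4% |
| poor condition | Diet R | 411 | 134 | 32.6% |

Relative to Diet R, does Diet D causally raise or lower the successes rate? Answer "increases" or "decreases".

The stratified and pooled comparisons disagree (Diet R wins within each starting body condition; Diet D wins overall), so the answer turns on the causal role of starting body condition.
The imbalance in starting body condition arose from how piglets were allocated, not from anything the diet did; and starting body condition independently affects the outcome. The pooled gap is confounded — condition on starting body condition.
Within each level — good condition: 74.2% vs 95.7%; poor condition: 17.4% vs 32.6% — Diet R is higher every time.

decreases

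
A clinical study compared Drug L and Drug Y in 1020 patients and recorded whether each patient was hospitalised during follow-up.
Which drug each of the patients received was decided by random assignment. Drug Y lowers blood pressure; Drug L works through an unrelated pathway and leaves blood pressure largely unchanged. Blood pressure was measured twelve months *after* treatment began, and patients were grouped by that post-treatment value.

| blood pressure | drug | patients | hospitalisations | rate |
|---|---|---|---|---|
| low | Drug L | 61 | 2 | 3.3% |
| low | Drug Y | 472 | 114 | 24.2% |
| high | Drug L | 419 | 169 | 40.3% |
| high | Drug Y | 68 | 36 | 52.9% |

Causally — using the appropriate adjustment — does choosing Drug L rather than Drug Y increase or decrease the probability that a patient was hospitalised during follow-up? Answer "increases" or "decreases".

Within every blood pressure level Drug L has the lower rate, yet pooled Drug Y does — Simpson's reversal.
Blood pressure here is a post-treatment variable shaped by the drug; conditioning on it would introduce bias rather than remove it. The overall comparison is the causal one.
Pooled: Drug L 35.6% vs Drug Y 27.8%; Drug Y is lower overall.

increases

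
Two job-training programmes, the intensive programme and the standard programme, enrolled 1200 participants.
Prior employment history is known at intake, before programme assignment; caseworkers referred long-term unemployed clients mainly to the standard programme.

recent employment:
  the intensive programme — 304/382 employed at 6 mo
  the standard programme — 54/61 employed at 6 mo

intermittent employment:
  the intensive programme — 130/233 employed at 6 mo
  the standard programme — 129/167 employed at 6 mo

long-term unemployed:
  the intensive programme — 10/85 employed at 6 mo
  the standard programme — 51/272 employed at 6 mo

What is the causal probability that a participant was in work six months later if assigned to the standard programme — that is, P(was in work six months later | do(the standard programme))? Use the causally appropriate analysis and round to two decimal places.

0.64

the standard programme is higher inside every prior employment history stratum but the intensive programme is higher in aggregate. Whether to stratify depends on how prior employment history relates to the programme.
Prior employment history differs across programmes for reasons unrelated to any effect of the programme itself, and it separately predicts the outcome — a classic confounder. We must compare within prior employment history levels.
Standardising the standard programme to the population prior employment history mix: 0.369·54/61 + 0.333·129/167 + 0.297·51/272 = 0.640.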